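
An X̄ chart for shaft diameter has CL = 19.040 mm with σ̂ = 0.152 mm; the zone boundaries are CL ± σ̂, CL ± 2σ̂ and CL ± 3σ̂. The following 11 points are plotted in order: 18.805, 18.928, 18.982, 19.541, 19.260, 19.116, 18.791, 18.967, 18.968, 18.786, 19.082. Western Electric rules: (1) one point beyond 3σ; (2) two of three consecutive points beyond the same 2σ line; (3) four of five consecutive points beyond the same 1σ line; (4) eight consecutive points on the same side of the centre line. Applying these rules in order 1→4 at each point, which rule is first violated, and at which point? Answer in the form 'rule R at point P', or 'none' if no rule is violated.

Zone of each point (C = within 1σ̂, B = 1σ̂–2σ̂, A = 2σ̂–3σ̂, * = beyond 3σ̂; sign = side of CL): 1:-B, 2:-C, 3:-C, 4:+*, 5:+B, 6:+C, 7:-B, 8:-C, 9:-C, 10:-B, 11:+C
Rule 1 (one point beyond the 3σ limits) is satisfied at point 4.

rule 1 at point 4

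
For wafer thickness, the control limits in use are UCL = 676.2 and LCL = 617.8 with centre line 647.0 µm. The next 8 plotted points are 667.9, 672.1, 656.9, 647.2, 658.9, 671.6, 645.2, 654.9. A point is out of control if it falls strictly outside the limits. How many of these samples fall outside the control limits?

0

All 8 points lie within [617.8, 676.2].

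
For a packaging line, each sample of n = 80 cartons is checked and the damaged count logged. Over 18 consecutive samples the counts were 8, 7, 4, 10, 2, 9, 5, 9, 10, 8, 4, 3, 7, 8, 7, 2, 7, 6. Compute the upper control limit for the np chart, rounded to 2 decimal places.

13.75

p̄ = Σdᵢ / (k·n) = 116 / (18 × 80) = 0.08056
UCL = np̄ + 3·√(np̄(1−p̄)) = 6.4444 + 3 × √(6.4444×0.91944) = 6.4444 + 3 × 2.4342 = 13.7470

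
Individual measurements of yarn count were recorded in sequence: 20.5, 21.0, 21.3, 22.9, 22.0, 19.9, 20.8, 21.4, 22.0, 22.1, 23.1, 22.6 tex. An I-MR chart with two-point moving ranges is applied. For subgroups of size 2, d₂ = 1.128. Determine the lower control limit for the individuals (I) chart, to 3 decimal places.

19.433

X̄ = (20.5 + 21.0 + 21.3 + 22.9 + 22.0 + 19.9 + 20.8 + 21.4 + 22.0 + 22.1 + 23.1 + 22.6) / 12 = 21.6333
Moving ranges: 0.5, 0.3, 1.6, 0.9, 2.1, 0.9, 0.6, 0.6, 0.1, 1.0, 0.5; M̄R̄ = 9.1000 / 11 = 0.8273
LCL = X̄ − 3·M̄R̄/d₂ = 21.6333 − 3 × 0.8273 / 1.128 = 19.4331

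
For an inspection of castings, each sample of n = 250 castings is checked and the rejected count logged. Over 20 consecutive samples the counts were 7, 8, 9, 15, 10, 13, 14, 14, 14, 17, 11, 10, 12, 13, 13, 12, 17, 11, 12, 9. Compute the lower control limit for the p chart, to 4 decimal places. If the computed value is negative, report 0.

p̄ = Σdᵢ / (k·n) = 241 / (20 × 250) = 0.04820
LCL = p̄ − 3·√(p̄(1−p̄)/n) = 0.04820 − 3 × 0.01355 = 0.00756

0.0076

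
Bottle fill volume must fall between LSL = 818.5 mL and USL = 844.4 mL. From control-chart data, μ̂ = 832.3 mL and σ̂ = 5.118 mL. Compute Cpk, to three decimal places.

0.788

Cpu = (USL − μ̂) / (3σ̂) = (844.4 − 832.3) / (3 × 5.118) = 0.7881; Cpl = (μ̂ − LSL) / (3σ̂) = (832.3 − 818.5) / (3 × 5.118) = 0.8988; Cpk = min(Cpu, Cpl) = 0.7881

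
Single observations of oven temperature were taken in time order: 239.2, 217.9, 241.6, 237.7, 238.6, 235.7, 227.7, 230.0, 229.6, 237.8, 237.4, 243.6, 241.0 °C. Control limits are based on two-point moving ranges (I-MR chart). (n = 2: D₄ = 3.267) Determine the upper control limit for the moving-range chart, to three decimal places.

Moving ranges: 21.3, 23.7, 3.9, 0.9, 2.9, 8.0, 2.3, 0.4, 8.2, 0.4, 6.2, 2.6; M̄R̄ = 80.8000 / 12 = 6.7333
UCL_MR = D₄·M̄R̄ = 3.267 × 6.7333 = 21.9978

21.998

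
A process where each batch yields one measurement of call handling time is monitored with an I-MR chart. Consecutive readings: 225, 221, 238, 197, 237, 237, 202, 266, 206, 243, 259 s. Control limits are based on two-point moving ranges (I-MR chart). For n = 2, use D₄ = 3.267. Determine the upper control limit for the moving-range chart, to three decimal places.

Moving ranges: 4, 17, 41, 40, 0, 35, 64, 60, 37, 16; M̄R̄ = 314.0000 / 10 = 31.4000
UCL_MR = D₄·M̄R̄ = 3.267 × 31.4000 = 102.5838

102.584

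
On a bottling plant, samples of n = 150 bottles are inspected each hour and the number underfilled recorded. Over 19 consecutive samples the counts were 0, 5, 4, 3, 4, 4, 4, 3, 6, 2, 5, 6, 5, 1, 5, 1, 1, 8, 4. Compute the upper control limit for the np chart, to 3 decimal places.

9.463

p̄ = Σdᵢ / (k·n) = 71 / (19 × 150) = 0.02491
UCL = np̄ + 3·√(np̄(1−p̄)) = 3.7368 + 3 × √(3.7368×0.97509) = 3.7368 + 3 × 1.9089 = 9.4634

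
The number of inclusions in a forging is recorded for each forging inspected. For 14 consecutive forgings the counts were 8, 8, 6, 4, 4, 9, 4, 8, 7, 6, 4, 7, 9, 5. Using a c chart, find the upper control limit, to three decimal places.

13.921

c̄ = (8 + 8 + 6 + 4 + 4 + 9 + 4 + 8 + 7 + 6 + 4 + 7 + 9 + 5) / 14 = 89 / 14 = 6.3571
UCL = c̄ + 3√c̄ = 6.3571 + 3 × √6.3571 = 6.3571 + 3 × 2.5213 = 13.9212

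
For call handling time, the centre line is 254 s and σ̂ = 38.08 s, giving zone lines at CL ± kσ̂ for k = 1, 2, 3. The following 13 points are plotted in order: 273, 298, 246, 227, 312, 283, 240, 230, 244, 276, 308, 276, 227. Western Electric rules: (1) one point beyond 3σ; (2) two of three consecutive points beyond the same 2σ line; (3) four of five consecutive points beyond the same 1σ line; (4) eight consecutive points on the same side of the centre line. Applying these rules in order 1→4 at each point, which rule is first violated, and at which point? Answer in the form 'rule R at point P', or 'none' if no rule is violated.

Zone of each point (C = within 1σ̂, B = 1σ̂–2σ̂, A = 2σ̂–3σ̂, * = beyond 3σ̂; sign = side of CL): 1:+C, 2:+B, 3:-C, 4:-C, 5:+B, 6:+C, 7:-C, 8:-C, 9:-C, 10:+C, 11:+B, 12:+C, 13:-C
No rule fires across all 13 points.

none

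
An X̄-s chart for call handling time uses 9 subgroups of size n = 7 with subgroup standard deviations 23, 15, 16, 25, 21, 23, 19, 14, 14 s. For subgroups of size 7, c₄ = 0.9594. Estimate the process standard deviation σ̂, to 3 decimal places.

s̄ = (23 + 15 + 16 + 25 + 21 + 23 + 19 + 14 + 14) / 9 = 18.8889
σ̂ = s̄ / c₄ = 18.8889 / 0.9594 = 19.6882

19.688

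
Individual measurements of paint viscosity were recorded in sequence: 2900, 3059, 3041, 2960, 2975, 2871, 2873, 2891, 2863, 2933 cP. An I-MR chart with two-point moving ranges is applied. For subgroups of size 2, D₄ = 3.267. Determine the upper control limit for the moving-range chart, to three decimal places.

Moving ranges: 159, 18, 81, 15, 104, 2, 18, 28, 70; M̄R̄ = 495.0000 / 9 = 55.0000
UCL_MR = D₄·M̄R̄ = 3.267 × 55.0000 = 179.6850

179.685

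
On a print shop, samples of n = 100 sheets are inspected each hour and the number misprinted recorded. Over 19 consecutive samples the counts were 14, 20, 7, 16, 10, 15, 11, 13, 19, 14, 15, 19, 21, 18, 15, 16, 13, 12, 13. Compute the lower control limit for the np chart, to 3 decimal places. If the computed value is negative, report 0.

4.140

p̄ = Σdᵢ / (k·n) = 281 / (19 × 100) = 0.14789
LCL = np̄ − 3·√(np̄(1−p̄)) = 14.7895 − 3 × 3.5500 = 4.1396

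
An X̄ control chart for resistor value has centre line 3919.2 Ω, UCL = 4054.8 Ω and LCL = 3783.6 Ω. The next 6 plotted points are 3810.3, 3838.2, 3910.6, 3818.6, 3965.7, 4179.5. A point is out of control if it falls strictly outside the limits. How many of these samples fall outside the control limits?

Compare each point to [3783.6, 4054.8]: sample 6 = 4179.5 > UCL.

1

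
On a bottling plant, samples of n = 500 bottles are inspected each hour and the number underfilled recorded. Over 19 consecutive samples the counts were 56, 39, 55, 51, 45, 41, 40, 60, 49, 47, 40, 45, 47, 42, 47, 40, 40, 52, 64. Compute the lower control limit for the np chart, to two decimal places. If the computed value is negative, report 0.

27.72

p̄ = Σdᵢ / (k·n) = 900 / (19 × 500) = 0.09474
LCL = np̄ − 3·√(np̄(1−p̄)) = 47.3684 − 3 × 6.5483 = 27.7234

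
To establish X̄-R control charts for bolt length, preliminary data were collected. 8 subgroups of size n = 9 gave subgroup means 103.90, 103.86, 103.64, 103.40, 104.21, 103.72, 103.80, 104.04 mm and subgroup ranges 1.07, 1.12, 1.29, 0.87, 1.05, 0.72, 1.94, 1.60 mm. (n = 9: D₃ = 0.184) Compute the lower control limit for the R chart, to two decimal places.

R̄ = (1.07 + 1.12 + 1.29 + 0.87 + 1.05 + 0.72 + 1.94 + 1.60) / 8 = 9.6600 / 8 = 1.2075
LCL_R = D₃·R̄ = 0.184 × 1.2075 = 0.2222

0.22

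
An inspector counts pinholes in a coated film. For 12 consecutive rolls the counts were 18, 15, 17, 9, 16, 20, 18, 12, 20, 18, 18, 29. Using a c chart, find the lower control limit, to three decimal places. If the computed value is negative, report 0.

c̄ = (18 + 15 + 17 + 9 + 16 + 20 + 18 + 12 + 20 + 18 + 18 + 29) / 12 = 210 / 12 = 17.5000
LCL = c̄ − 3√c̄ = 17.5000 − 3 × 4.1833 = 4.9501

4.950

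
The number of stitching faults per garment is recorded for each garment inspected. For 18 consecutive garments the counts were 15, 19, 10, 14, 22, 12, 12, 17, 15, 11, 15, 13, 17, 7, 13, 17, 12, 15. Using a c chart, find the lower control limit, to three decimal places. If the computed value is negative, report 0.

c̄ = (15 + 19 + 10 + 14 + 22 + 12 + 12 + 17 + 15 + 11 + 15 + 13 + 17 + 7 + 13 + 17 + 12 + 15) / 18 = 256 / 18 = 14.2222
LCL = c̄ − 3√c̄ = 14.2222 − 3 × 3.7712 = 2.9085

2.909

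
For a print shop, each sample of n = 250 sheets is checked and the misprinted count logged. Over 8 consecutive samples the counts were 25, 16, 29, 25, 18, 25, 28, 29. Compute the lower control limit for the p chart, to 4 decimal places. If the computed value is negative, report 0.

0.0412

p̄ = Σdᵢ / (k·n) = 195 / (8 × 250) = 0.09750
LCL = p̄ − 3·√(p̄(1−p̄)/n) = 0.09750 − 3 × 0.01876 = 0.04122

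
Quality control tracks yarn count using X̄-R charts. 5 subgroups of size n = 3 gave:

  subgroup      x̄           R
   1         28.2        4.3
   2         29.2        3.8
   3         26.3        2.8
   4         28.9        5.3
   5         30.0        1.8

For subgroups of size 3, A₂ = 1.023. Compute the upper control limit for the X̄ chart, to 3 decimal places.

X̄̄ = (28.2 + 29.2 + 26.3 + 28.9 + 30.0) / 5 = 142.6000 / 5 = 28.5200
R̄ = (4.3 + 3.8 + 2.8 + 5.3 + 1.8) / 5 = 18.0000 / 5 = 3.6000
UCL = X̄̄ + A₂·R̄ = 28.5200 + 1.023 × 3.6000 = 32.2028

32.203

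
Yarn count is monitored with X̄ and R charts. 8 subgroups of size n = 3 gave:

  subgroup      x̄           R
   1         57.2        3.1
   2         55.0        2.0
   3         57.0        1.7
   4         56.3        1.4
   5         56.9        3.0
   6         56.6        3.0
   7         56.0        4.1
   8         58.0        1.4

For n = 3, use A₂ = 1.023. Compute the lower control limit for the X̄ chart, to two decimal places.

X̄̄ = (57.2 + 55.0 + 57.0 + 56.3 + 56.9 + 56.6 + 56.0 + 58.0) / 8 = 453.0000 / 8 = 56.6250
R̄ = (3.1 + 2.0 + 1.7 + 1.4 + 3.0 + 3.0 + 4.1 + 1.4) / 8 = 19.7000 / 8 = 2.4625
LCL = X̄̄ − A₂·R̄ = 56.6250 − 1.023 × 2.4625 = 54.1059

54.11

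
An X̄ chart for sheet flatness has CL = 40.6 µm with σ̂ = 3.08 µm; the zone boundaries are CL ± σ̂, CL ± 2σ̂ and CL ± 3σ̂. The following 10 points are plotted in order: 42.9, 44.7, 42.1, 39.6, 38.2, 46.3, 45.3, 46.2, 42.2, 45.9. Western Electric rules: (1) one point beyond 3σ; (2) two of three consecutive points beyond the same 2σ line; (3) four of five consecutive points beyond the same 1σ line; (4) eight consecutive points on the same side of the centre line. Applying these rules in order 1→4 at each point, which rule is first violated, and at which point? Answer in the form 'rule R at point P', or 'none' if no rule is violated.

rule 3 at point 10

Zone of each point (C = within 1σ̂, B = 1σ̂–2σ̂, A = 2σ̂–3σ̂, * = beyond 3σ̂; sign = side of CL): 1:+C, 2:+B, 3:+C, 4:-C, 5:-C, 6:+B, 7:+B, 8:+B, 9:+C, 10:+B
Rule 3 (four of five consecutive points beyond the same 1σ limit) is satisfied at point 10.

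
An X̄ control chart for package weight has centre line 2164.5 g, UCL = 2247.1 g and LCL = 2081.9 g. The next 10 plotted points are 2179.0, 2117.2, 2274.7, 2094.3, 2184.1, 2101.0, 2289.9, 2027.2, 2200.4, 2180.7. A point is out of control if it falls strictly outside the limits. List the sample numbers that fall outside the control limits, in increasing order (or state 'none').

3, 7, 8

Compare each point to [2081.9, 2247.1]: sample 3 = 2274.7 > UCL; sample 7 = 2289.9 > UCL; sample 8 = 2027.2 < LCL.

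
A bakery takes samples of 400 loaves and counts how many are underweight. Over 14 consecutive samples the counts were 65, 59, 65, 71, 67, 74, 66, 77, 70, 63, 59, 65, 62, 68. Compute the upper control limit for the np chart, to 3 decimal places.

p̄ = Σdᵢ / (k·n) = 931 / (14 × 400) = 0.16625
UCL = np̄ + 3·√(np̄(1−p̄)) = 66.5000 + 3 × √(66.5000×0.83375) = 66.5000 + 3 × 7.4461 = 88.8383

88.838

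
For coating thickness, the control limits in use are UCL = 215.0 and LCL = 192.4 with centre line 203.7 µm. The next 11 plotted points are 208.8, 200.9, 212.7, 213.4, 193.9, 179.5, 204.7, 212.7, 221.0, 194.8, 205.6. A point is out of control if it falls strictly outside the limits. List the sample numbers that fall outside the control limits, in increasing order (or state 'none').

6, 9

Compare each point to [192.4, 215.0]: sample 6 = 179.5 < LCL; sample 9 = 221.0 > UCL.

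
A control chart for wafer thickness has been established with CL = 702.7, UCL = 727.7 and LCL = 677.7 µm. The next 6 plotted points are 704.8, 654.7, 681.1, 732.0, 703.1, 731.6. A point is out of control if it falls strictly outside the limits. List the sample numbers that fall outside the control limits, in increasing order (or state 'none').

2, 4, 6

Compare each point to [677.7, 727.7]: sample 2 = 654.7 < LCL; sample 4 = 732.0 > UCL; sample 6 = 731.6 > UCL.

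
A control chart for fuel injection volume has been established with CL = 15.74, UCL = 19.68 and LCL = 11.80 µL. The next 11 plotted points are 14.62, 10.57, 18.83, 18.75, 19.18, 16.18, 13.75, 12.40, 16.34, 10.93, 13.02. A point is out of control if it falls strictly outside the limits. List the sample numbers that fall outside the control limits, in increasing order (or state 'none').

2, 10

Compare each point to [11.80, 19.68]: sample 2 = 10.57 < LCL; sample 10 = 10.93 < LCL.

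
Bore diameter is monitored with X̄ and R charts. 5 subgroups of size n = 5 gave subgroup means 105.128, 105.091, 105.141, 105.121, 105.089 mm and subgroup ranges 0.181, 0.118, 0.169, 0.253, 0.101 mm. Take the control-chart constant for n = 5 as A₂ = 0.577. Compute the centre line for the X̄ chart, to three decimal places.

105.114

X̄̄ = (105.128 + 105.091 + 105.141 + 105.121 + 105.089) / 5 = 525.5700 / 5 = 105.1140
CL = X̄̄ = 105.1140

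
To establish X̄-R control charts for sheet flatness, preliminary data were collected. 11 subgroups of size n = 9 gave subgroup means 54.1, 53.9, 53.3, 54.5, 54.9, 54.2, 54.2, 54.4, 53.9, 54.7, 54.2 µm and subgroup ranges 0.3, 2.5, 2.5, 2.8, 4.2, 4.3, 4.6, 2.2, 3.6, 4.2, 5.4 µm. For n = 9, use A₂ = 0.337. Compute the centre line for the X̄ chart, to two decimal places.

54.21

X̄̄ = (54.1 + 53.9 + 53.3 + 54.5 + 54.9 + 54.2 + 54.2 + 54.4 + 53.9 + 54.7 + 54.2) / 11 = 596.3000 / 11 = 54.2091
CL = X̄̄ = 54.2091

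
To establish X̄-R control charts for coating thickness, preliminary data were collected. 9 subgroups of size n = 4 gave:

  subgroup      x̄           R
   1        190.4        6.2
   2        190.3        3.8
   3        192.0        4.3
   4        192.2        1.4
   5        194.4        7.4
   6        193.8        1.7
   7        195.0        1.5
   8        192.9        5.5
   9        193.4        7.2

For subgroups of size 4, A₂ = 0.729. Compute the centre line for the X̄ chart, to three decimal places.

X̄̄ = (190.4 + 190.3 + 192.0 + 192.2 + 194.4 + 193.8 + 195.0 + 192.9 + 193.4) / 9 = 1734.4000 / 9 = 192.7111
CL = X̄̄ = 192.7111

192.711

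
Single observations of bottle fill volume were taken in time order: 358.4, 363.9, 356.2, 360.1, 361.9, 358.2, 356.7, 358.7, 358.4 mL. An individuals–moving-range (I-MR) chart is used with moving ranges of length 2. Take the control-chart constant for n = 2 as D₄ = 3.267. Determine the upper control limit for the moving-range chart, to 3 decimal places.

Moving ranges: 5.5, 7.7, 3.9, 1.8, 3.7, 1.5, 2.0, 0.3; M̄R̄ = 26.4000 / 8 = 3.3000
UCL_MR = D₄·M̄R̄ = 3.267 × 3.3000 = 10.7811

10.781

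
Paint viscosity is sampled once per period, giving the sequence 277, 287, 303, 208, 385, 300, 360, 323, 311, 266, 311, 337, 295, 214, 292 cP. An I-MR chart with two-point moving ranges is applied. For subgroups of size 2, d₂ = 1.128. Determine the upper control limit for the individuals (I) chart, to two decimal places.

X̄ = (277 + 287 + 303 + 208 + 385 + 300 + 360 + 323 + 311 + 266 + 311 + 337 + 295 + 214 + 292) / 15 = 297.9333
Moving ranges: 10, 16, 95, 177, 85, 60, 37, 12, 45, 45, 26, 42, 81, 78; M̄R̄ = 809.0000 / 14 = 57.7857
UCL = X̄ + 3·M̄R̄/d₂ = 297.9333 + 3 × 57.7857 / 1.128 = 451.6187

451.62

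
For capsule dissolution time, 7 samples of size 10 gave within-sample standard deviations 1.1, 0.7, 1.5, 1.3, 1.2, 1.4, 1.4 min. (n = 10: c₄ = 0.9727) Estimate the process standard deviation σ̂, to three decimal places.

1.263

s̄ = (1.1 + 0.7 + 1.5 + 1.3 + 1.2 + 1.4 + 1.4) / 7 = 1.2286
σ̂ = s̄ / c₄ = 1.2286 / 0.9727 = 1.2631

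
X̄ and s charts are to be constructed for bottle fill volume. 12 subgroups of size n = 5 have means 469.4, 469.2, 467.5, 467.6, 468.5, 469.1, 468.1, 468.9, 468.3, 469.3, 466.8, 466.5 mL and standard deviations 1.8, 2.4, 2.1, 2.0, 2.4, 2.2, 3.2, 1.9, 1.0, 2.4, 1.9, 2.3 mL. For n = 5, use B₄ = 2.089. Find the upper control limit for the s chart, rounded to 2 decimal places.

s̄ = (1.8 + 2.4 + 2.1 + 2.0 + 2.4 + 2.2 + 3.2 + 1.9 + 1.0 + 2.4 + 1.9 + 2.3) / 12 = 2.1333
UCL_s = B₄·s̄ = 2.089 × 2.1333 = 4.4565

4.46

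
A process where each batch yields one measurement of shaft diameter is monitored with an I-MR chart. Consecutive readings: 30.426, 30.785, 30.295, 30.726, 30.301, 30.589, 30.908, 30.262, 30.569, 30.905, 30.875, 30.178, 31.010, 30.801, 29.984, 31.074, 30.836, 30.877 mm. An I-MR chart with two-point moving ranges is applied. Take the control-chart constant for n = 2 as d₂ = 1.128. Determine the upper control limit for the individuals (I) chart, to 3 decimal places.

31.815

X̄ = (30.426 + 30.785 + 30.295 + 30.726 + 30.301 + 30.589 + 30.908 + 30.262 + 30.569 + 30.905 + 30.875 + 30.178 + 31.010 + 30.801 + 29.984 + 31.074 + 30.836 + 30.877) / 18 = 30.6334
Moving ranges: 0.359, 0.490, 0.431, 0.425, 0.288, 0.319, 0.646, 0.307, 0.336, 0.030, 0.697, 0.832, 0.209, 0.817, 1.090, 0.238, 0.041; M̄R̄ = 7.5550 / 17 = 0.4444
UCL = X̄ + 3·M̄R̄/d₂ = 30.6334 + 3 × 0.4444 / 1.128 = 31.8153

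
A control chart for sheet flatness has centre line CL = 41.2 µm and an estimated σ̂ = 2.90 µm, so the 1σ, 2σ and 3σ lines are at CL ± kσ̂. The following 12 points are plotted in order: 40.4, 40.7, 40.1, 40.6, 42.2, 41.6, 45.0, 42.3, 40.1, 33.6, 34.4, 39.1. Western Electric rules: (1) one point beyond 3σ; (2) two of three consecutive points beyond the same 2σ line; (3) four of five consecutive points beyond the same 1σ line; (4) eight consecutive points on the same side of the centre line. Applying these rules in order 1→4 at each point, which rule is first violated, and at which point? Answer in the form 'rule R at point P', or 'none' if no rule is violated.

Zone of each point (C = within 1σ̂, B = 1σ̂–2σ̂, A = 2σ̂–3σ̂, * = beyond 3σ̂; sign = side of CL): 1:-C, 2:-C, 3:-C, 4:-C, 5:+C, 6:+C, 7:+B, 8:+C, 9:-C, 10:-A, 11:-A, 12:-C
Rule 2 (two of three consecutive points beyond the same 2σ limit) is satisfied at point 11.

rule 2 at point 11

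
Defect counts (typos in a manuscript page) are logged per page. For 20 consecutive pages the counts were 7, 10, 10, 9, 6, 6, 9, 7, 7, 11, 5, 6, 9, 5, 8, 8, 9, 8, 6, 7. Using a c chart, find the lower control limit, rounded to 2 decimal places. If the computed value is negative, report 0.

c̄ = (7 + 10 + 10 + 9 + 6 + 6 + 9 + 7 + 7 + 11 + 5 + 6 + 9 + 5 + 8 + 8 + 9 + 8 + 6 + 7) / 20 = 153 / 20 = 7.6500
LCL = c̄ − 3√c̄ = 7.6500 − 3 × 2.7659 = -0.6476 → 0 (cannot be negative)

0.00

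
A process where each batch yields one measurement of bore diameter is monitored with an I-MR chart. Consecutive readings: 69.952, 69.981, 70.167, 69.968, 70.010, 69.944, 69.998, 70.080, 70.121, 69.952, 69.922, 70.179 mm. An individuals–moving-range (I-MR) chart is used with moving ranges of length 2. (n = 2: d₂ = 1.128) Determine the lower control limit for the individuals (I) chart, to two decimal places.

69.74

X̄ = (69.952 + 69.981 + 70.167 + 69.968 + 70.010 + 69.944 + 69.998 + 70.080 + 70.121 + 69.952 + 69.922 + 70.179) / 12 = 70.0228
Moving ranges: 0.029, 0.186, 0.199, 0.042, 0.066, 0.054, 0.082, 0.041, 0.169, 0.030, 0.257; M̄R̄ = 1.1550 / 11 = 0.1050
LCL = X̄ − 3·M̄R̄/d₂ = 70.0228 − 3 × 0.1050 / 1.128 = 69.7436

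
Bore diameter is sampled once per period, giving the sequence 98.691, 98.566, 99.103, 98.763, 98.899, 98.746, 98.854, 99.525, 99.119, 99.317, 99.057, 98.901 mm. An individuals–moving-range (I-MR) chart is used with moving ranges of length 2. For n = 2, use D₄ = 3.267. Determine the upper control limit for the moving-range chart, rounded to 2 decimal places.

Moving ranges: 0.125, 0.537, 0.340, 0.136, 0.153, 0.108, 0.671, 0.406, 0.198, 0.260, 0.156; M̄R̄ = 3.0900 / 11 = 0.2809
UCL_MR = D₄·M̄R̄ = 3.267 × 0.2809 = 0.9177

0.92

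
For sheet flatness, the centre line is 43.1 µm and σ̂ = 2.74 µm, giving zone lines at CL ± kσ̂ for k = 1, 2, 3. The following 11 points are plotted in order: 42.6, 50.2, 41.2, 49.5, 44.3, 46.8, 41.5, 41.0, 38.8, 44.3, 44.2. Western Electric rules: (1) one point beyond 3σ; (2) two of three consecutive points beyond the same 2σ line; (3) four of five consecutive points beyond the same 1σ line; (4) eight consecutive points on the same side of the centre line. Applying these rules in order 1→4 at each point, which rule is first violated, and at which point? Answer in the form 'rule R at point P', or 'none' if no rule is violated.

Zone of each point (C = within 1σ̂, B = 1σ̂–2σ̂, A = 2σ̂–3σ̂, * = beyond 3σ̂; sign = side of CL): 1:-C, 2:+A, 3:-C, 4:+A, 5:+C, 6:+B, 7:-C, 8:-C, 9:-B, 10:+C, 11:+C
Rule 2 (two of three consecutive points beyond the same 2σ limit) is satisfied at point 4.

rule 2 at point 4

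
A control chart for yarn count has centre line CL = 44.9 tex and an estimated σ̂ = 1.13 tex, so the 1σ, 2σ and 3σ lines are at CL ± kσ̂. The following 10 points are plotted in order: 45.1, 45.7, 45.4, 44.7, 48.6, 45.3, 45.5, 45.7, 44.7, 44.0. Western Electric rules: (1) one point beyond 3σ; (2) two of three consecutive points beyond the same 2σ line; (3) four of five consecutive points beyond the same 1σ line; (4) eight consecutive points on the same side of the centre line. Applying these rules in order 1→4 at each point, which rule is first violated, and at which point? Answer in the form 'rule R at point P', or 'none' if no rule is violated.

Zone of each point (C = within 1σ̂, B = 1σ̂–2σ̂, A = 2σ̂–3σ̂, * = beyond 3σ̂; sign = side of CL): 1:+C, 2:+C, 3:+C, 4:-C, 5:+*, 6:+C, 7:+C, 8:+C, 9:-C, 10:-C
Rule 1 (one point beyond the 3σ limits) is satisfied at point 5.

rule 1 at point 5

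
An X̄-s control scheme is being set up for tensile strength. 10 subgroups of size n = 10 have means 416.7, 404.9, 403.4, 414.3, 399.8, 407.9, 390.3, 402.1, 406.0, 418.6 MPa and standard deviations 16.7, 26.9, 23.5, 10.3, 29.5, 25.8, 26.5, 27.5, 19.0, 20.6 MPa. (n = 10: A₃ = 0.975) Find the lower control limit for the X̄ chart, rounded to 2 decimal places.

X̄̄ = (416.7 + 404.9 + 403.4 + 414.3 + 399.8 + 407.9 + 390.3 + 402.1 + 406.0 + 418.6) / 10 = 406.4000
s̄ = (16.7 + 26.9 + 23.5 + 10.3 + 29.5 + 25.8 + 26.5 + 27.5 + 19.0 + 20.6) / 10 = 22.6300
LCL = X̄̄ − A₃·s̄ = 406.4000 − 0.975 × 22.6300 = 384.3357

384.34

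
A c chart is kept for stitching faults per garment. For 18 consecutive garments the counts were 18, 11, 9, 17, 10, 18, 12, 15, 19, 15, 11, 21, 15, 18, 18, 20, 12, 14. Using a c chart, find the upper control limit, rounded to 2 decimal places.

26.85

c̄ = (18 + 11 + 9 + 17 + 10 + 18 + 12 + 15 + 19 + 15 + 11 + 21 + 15 + 18 + 18 + 20 + 12 + 14) / 18 = 273 / 18 = 15.1667
UCL = c̄ + 3√c̄ = 15.1667 + 3 × √15.1667 = 15.1667 + 3 × 3.8944 = 26.8500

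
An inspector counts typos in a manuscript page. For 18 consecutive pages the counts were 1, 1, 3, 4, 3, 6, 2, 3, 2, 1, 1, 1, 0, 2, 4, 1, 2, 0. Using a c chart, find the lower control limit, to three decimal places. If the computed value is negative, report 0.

0.000

c̄ = (1 + 1 + 3 + 4 + 3 + 6 + 2 + 3 + 2 + 1 + 1 + 1 + 0 + 2 + 4 + 1 + 2 + 0) / 18 = 37 / 18 = 2.0556
LCL = c̄ − 3√c̄ = 2.0556 − 3 × 1.4337 = -2.2456 → 0 (cannot be negative)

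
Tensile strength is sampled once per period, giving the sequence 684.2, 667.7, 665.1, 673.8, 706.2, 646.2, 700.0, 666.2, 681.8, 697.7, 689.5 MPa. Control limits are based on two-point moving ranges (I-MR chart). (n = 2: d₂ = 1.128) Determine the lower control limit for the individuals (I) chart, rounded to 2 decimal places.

614.03

X̄ = (684.2 + 667.7 + 665.1 + 673.8 + 706.2 + 646.2 + 700.0 + 666.2 + 681.8 + 697.7 + 689.5) / 11 = 679.8545
Moving ranges: 16.5, 2.6, 8.7, 32.4, 60.0, 53.8, 33.8, 15.6, 15.9, 8.2; M̄R̄ = 247.5000 / 10 = 24.7500
LCL = X̄ − 3·M̄R̄/d₂ = 679.8545 − 3 × 24.7500 / 1.128 = 614.0301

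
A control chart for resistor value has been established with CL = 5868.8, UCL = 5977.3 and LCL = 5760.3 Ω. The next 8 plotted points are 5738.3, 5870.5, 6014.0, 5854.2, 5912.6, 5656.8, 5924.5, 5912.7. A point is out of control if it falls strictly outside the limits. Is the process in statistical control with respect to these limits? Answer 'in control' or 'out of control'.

Compare each point to [5760.3, 5977.3]: sample 1 = 5738.3 < LCL; sample 3 = 6014.0 > UCL; sample 6 = 5656.8 < LCL.

out of control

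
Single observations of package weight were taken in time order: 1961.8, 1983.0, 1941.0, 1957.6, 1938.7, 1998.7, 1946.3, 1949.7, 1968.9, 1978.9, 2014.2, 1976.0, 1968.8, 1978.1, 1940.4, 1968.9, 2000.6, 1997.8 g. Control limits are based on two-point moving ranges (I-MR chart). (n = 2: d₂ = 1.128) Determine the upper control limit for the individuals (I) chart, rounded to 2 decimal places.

2038.48

X̄ = (1961.8 + 1983.0 + 1941.0 + 1957.6 + 1938.7 + 1998.7 + 1946.3 + 1949.7 + 1968.9 + 1978.9 + 2014.2 + 1976.0 + 1968.8 + 1978.1 + 1940.4 + 1968.9 + 2000.6 + 1997.8) / 18 = 1970.5222
Moving ranges: 21.2, 42.0, 16.6, 18.9, 60.0, 52.4, 3.4, 19.2, 10.0, 35.3, 38.2, 7.2, 9.3, 37.7, 28.5, 31.7, 2.8; M̄R̄ = 434.4000 / 17 = 25.5529
UCL = X̄ + 3·M̄R̄/d₂ = 1970.5222 + 3 × 25.5529 / 1.128 = 2038.4822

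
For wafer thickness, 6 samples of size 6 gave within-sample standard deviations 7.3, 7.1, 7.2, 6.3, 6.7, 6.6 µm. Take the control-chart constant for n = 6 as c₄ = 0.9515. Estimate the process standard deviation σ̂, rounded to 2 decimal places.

s̄ = (7.3 + 7.1 + 7.2 + 6.3 + 6.7 + 6.6) / 6 = 6.8667
σ̂ = s̄ / c₄ = 6.8667 / 0.9515 = 7.2167

7.22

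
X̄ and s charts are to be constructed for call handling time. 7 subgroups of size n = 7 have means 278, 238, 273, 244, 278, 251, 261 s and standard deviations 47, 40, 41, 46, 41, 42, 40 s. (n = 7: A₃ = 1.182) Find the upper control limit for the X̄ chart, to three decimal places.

X̄̄ = (278 + 238 + 273 + 244 + 278 + 251 + 261) / 7 = 260.4286
s̄ = (47 + 40 + 41 + 46 + 41 + 42 + 40) / 7 = 42.4286
UCL = X̄̄ + A₃·s̄ = 260.4286 + 1.182 × 42.4286 = 310.5791

310.579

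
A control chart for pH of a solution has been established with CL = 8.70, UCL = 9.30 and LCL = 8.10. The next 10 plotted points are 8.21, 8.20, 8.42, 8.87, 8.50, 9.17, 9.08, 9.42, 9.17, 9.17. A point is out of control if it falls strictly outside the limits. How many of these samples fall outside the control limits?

1

Compare each point to [8.10, 9.30]: sample 8 = 9.42 > UCL.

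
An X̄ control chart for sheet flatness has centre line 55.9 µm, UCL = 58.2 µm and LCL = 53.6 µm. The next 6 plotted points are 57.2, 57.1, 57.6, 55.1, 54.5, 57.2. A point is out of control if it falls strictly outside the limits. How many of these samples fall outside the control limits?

All 6 points lie within [53.6, 58.2].

0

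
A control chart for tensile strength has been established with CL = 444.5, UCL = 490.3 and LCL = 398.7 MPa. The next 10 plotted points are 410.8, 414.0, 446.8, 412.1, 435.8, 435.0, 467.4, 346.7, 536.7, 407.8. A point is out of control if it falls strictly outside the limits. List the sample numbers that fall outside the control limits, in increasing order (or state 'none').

8, 9

Compare each point to [398.7, 490.3]: sample 8 = 346.7 < LCL; sample 9 = 536.7 > UCL.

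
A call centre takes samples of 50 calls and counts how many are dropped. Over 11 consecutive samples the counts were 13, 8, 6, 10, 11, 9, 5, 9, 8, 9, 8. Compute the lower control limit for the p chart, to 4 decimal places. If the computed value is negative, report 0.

p̄ = Σdᵢ / (k·n) = 96 / (11 × 50) = 0.17455
LCL = p̄ − 3·√(p̄(1−p̄)/n) = 0.17455 − 3 × 0.05368 = 0.01350

0.0135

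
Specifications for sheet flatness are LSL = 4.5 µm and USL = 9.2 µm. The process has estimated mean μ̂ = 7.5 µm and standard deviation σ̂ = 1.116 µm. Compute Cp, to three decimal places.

0.702

Cp = (USL − LSL) / (6σ̂) = (9.2 − 4.5) / (6 × 1.116) = 4.7000 / 6.6960 = 0.7019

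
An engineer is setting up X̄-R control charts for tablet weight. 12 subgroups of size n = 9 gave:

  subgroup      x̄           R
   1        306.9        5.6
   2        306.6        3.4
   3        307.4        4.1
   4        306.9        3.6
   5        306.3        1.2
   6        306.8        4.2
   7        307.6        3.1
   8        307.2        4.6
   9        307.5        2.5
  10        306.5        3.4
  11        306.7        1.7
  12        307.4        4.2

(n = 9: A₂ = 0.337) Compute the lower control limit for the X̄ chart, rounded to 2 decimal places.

305.82

X̄̄ = (306.9 + 306.6 + 307.4 + 306.9 + 306.3 + 306.8 + 307.6 + 307.2 + 307.5 + 306.5 + 306.7 + 307.4) / 12 = 3683.8000 / 12 = 306.9833
R̄ = (5.6 + 3.4 + 4.1 + 3.6 + 1.2 + 4.2 + 3.1 + 4.6 + 2.5 + 3.4 + 1.7 + 4.2) / 12 = 41.6000 / 12 = 3.4667
LCL = X̄̄ − A₂·R̄ = 306.9833 − 0.337 × 3.4667 = 305.8151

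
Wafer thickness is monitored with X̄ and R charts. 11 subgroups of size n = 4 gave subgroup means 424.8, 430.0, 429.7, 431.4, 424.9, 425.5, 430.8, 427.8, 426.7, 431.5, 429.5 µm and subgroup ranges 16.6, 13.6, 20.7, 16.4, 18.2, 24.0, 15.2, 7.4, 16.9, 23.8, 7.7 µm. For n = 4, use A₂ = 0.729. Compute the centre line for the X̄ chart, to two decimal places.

X̄̄ = (424.8 + 430.0 + 429.7 + 431.4 + 424.9 + 425.5 + 430.8 + 427.8 + 426.7 + 431.5 + 429.5) / 11 = 4712.6000 / 11 = 428.4182
CL = X̄̄ = 428.4182

428.42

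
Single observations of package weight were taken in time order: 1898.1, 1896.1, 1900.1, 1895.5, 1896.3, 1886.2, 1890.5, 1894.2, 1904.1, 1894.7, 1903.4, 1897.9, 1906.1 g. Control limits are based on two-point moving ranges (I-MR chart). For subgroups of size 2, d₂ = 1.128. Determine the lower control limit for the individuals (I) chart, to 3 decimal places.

1881.389

X̄ = (1898.1 + 1896.1 + 1900.1 + 1895.5 + 1896.3 + 1886.2 + 1890.5 + 1894.2 + 1904.1 + 1894.7 + 1903.4 + 1897.9 + 1906.1) / 13 = 1897.1692
Moving ranges: 2.0, 4.0, 4.6, 0.8, 10.1, 4.3, 3.7, 9.9, 9.4, 8.7, 5.5, 8.2; M̄R̄ = 71.2000 / 12 = 5.9333
LCL = X̄ − 3·M̄R̄/d₂ = 1897.1692 − 3 × 5.9333 / 1.128 = 1881.3891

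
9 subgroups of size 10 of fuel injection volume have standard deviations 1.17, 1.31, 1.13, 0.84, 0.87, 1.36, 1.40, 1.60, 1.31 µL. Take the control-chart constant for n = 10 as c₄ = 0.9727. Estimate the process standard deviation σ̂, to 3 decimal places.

s̄ = (1.17 + 1.31 + 1.13 + 0.84 + 0.87 + 1.36 + 1.40 + 1.60 + 1.31) / 9 = 1.2211
σ̂ = s̄ / c₄ = 1.2211 / 0.9727 = 1.2554

1.255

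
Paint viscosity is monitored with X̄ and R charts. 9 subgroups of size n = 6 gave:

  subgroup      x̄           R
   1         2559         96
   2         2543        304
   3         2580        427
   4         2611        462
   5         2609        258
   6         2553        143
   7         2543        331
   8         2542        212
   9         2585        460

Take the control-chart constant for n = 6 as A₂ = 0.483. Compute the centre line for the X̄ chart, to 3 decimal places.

2569.444

X̄̄ = (2559 + 2543 + 2580 + 2611 + 2609 + 2553 + 2543 + 2542 + 2585) / 9 = 23125.0000 / 9 = 2569.4444
CL = X̄̄ = 2569.4444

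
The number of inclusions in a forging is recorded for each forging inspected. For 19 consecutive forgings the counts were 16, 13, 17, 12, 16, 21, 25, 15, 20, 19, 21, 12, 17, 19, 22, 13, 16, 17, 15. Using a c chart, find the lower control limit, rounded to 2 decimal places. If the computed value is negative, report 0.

4.73

c̄ = (16 + 13 + 17 + 12 + 16 + 21 + 25 + 15 + 20 + 19 + 21 + 12 + 17 + 19 + 22 + 13 + 16 + 17 + 15) / 19 = 326 / 19 = 17.1579
LCL = c̄ − 3√c̄ = 17.1579 − 3 × 4.1422 = 4.7313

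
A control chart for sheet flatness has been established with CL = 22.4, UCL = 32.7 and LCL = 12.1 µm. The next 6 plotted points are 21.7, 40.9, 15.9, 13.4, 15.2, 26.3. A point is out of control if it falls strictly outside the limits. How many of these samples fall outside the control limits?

Compare each point to [12.1, 32.7]: sample 2 = 40.9 > UCL.

1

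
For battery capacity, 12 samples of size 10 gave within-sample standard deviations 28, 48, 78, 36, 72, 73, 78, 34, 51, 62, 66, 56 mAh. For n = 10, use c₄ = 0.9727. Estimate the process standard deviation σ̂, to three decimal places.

s̄ = (28 + 48 + 78 + 36 + 72 + 73 + 78 + 34 + 51 + 62 + 66 + 56) / 12 = 56.8333
σ̂ = s̄ / c₄ = 56.8333 / 0.9727 = 58.4284

58.428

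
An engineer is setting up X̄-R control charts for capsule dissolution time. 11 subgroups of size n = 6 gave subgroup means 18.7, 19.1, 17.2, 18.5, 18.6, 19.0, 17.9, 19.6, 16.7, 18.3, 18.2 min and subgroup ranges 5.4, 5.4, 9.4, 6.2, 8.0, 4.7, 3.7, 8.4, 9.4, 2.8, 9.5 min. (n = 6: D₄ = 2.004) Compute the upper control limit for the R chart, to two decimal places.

R̄ = (5.4 + 5.4 + 9.4 + 6.2 + 8.0 + 4.7 + 3.7 + 8.4 + 9.4 + 2.8 + 9.5) / 11 = 72.9000 / 11 = 6.6273
UCL_R = D₄·R̄ = 2.004 × 6.6273 = 13.2811

13.28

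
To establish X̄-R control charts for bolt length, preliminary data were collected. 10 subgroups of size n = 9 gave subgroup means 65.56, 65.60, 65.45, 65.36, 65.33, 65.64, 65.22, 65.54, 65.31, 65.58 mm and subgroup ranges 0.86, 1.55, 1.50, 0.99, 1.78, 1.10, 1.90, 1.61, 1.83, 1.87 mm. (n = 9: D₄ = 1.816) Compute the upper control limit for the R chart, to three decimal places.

2.722

R̄ = (0.86 + 1.55 + 1.50 + 0.99 + 1.78 + 1.10 + 1.90 + 1.61 + 1.83 + 1.87) / 10 = 14.9900 / 10 = 1.4990
UCL_R = D₄·R̄ = 1.816 × 1.4990 = 2.7222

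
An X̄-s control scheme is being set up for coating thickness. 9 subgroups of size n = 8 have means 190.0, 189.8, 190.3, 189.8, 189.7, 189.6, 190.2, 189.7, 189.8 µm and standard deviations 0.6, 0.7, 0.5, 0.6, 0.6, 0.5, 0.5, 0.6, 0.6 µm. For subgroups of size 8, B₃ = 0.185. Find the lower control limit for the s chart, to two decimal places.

0.11

s̄ = (0.6 + 0.7 + 0.5 + 0.6 + 0.6 + 0.5 + 0.5 + 0.6 + 0.6) / 9 = 0.5778
LCL_s = B₃·s̄ = 0.185 × 0.5778 = 0.1069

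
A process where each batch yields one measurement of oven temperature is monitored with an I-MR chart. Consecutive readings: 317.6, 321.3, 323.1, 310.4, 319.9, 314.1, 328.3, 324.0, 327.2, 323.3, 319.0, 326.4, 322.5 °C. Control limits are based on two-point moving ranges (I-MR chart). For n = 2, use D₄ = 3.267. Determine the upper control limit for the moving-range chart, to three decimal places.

20.337

Moving ranges: 3.7, 1.8, 12.7, 9.5, 5.8, 14.2, 4.3, 3.2, 3.9, 4.3, 7.4, 3.9; M̄R̄ = 74.7000 / 12 = 6.2250
UCL_MR = D₄·M̄R̄ = 3.267 × 6.2250 = 20.3371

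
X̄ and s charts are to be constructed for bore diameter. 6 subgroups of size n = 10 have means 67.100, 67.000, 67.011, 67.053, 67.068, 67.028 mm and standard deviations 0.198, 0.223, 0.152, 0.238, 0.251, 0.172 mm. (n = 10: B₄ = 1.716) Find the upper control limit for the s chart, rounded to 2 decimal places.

0.35

s̄ = (0.198 + 0.223 + 0.152 + 0.238 + 0.251 + 0.172) / 6 = 0.2057
UCL_s = B₄·s̄ = 1.716 × 0.2057 = 0.3529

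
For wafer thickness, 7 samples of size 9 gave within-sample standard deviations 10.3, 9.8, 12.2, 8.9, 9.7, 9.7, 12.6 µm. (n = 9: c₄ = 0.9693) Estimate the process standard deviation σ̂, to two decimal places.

10.79

s̄ = (10.3 + 9.8 + 12.2 + 8.9 + 9.7 + 9.7 + 12.6) / 7 = 10.4571
σ̂ = s̄ / c₄ = 10.4571 / 0.9693 = 10.7883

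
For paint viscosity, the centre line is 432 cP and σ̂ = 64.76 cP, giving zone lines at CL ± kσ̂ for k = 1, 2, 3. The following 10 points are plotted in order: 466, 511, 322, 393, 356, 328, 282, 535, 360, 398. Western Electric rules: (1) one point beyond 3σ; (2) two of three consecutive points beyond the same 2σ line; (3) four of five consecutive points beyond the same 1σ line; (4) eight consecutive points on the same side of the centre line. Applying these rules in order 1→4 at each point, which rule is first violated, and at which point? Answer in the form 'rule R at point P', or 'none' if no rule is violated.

Zone of each point (C = within 1σ̂, B = 1σ̂–2σ̂, A = 2σ̂–3σ̂, * = beyond 3σ̂; sign = side of CL): 1:+C, 2:+B, 3:-B, 4:-C, 5:-B, 6:-B, 7:-A, 8:+B, 9:-B, 10:-C
Rule 3 (four of five consecutive points beyond the same 1σ limit) is satisfied at point 7.

rule 3 at point 7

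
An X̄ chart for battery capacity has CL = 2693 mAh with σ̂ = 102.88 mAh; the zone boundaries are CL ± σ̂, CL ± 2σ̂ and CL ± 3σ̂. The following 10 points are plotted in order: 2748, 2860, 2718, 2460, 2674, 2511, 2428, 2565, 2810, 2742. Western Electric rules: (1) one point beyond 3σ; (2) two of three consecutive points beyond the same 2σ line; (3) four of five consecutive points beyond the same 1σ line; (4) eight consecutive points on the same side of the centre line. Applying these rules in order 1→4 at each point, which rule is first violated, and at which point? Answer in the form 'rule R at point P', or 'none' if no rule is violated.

rule 3 at point 8

Zone of each point (C = within 1σ̂, B = 1σ̂–2σ̂, A = 2σ̂–3σ̂, * = beyond 3σ̂; sign = side of CL): 1:+C, 2:+B, 3:+C, 4:-A, 5:-C, 6:-B, 7:-A, 8:-B, 9:+B, 10:+C
Rule 3 (four of five consecutive points beyond the same 1σ limit) is satisfied at point 8.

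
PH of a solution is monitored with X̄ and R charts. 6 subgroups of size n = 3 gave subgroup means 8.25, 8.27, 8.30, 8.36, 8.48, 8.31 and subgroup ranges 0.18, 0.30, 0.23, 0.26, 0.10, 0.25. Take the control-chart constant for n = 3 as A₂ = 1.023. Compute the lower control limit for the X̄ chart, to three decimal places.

X̄̄ = (8.25 + 8.27 + 8.30 + 8.36 + 8.48 + 8.31) / 6 = 49.9700 / 6 = 8.3283
R̄ = (0.18 + 0.30 + 0.23 + 0.26 + 0.10 + 0.25) / 6 = 1.3200 / 6 = 0.2200
LCL = X̄̄ − A₂·R̄ = 8.3283 − 1.023 × 0.2200 = 8.1033

8.103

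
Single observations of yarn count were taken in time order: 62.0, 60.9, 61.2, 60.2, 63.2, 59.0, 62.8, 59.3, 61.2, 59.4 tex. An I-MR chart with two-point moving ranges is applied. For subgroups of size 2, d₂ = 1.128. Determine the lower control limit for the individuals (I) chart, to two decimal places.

X̄ = (62.0 + 60.9 + 61.2 + 60.2 + 63.2 + 59.0 + 62.8 + 59.3 + 61.2 + 59.4) / 10 = 60.9200
Moving ranges: 1.1, 0.3, 1.0, 3.0, 4.2, 3.8, 3.5, 1.9, 1.8; M̄R̄ = 20.6000 / 9 = 2.2889
LCL = X̄ − 3·M̄R̄/d₂ = 60.9200 − 3 × 2.2889 / 1.128 = 54.8325

54.83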